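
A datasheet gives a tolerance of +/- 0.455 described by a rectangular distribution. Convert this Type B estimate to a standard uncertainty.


u_B = half_width / sqrt(3)
u_B = 0.455 / 1.7320508
u_B = 0.2627

0.2627


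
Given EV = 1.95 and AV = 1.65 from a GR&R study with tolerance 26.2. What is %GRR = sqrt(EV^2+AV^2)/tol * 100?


GRR = sqrt(EV^2 + AV^2) = sqrt(1.95^2 + 1.65^2) = 2.554408
%GRR = GRR / tol * 100 = 2.554408 / 26.2 * 100
%GRR = 9.7496

9.7496


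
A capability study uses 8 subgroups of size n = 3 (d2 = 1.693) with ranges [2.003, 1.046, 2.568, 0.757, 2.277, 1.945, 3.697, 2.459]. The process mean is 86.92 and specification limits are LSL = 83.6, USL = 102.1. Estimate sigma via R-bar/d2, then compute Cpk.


R_bar = (2.003 + 1.046 + 2.568 + 0.757 + 2.277 + 1.945 + 3.697 + 2.459) / 8 = 2.094
sigma = R_bar / d2 = 2.094 / 1.693 = 1.2368576
Cp = (USL - LSL)/(6*sigma) = (102.1 - 83.6)/(6*1.2368576) = 2.4929
Cpu = (102.1 - 86.92)/(3*1.2368576) = 4.0910
Cpl = (86.92 - 83.6)/(3*1.2368576) = 0.8947
Cpk = min(Cpu, Cpl) = 0.8947

0.8947


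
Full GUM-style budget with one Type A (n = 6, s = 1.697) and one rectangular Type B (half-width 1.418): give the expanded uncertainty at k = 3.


u_A = s / sqrt(n) = 1.697 / sqrt(6) = 0.69279735
u_B = half_width / sqrt(3) = 1.418 / sqrt(3) = 0.81868268
uc = sqrt(u_A^2 + u_B^2) = sqrt(0.69279735^2 + 0.81868268^2) = 1.0724782
U = k * uc = 3 * 1.0724782
U = 3.2174

3.2174


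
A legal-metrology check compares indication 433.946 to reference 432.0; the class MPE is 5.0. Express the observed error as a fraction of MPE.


e = indication - reference = 433.946 - 432.0 = 1.9460
|e| = 1.9460
ratio = |e| / MPE = 1.9460 / 5.0
ratio = 0.3892

0.3892


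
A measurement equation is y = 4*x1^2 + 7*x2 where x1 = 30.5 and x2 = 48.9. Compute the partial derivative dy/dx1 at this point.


y = 4*x1^2 + 7*x2
dy/dx1 = 2*4*x1
Evaluate at x1 = 30.5: c1 = 8 * 30.5
c1 = 244.0000

244.0000


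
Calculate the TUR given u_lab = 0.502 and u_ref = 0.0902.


TUR = u_lab / u_ref
= 0.502 / 0.0902
= 5.5654

5.5654


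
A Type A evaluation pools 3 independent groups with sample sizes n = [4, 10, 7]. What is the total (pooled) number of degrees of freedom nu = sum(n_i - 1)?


nu = sum_i (n_i - 1)
nu = ((4 - 1) + (10 - 1) + (7 - 1))
nu = 3 + 9 + 6
nu = 18

18


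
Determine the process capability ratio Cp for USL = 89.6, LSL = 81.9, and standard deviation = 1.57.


Cp = (USL - LSL) / (6 * sigma)
= (89.6 - 81.9) / (6 * 1.57)
= 7.7000 / 9.4200
= 0.8174

0.8174


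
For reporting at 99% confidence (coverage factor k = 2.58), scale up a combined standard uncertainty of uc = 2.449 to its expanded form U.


U = k * uc
U = 2.58 * 2.449
U = 6.3184

6.3184


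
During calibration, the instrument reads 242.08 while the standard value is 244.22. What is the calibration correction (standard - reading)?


Correction = standard - reading
= 244.22 - 242.08
= 2.1400

2.1400


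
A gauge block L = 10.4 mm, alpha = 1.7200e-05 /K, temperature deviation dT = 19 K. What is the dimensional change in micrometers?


dL = L * alpha * dT
= 10.4 * 1.7200e-05 * 19
= 0.0033987 mm
dL_um = 0.0033987 * 1000 = 3.3987 um

3.3987


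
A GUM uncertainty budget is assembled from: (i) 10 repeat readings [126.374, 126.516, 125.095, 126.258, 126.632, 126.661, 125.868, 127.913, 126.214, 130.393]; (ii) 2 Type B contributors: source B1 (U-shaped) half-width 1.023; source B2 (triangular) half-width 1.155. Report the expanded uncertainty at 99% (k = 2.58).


mean = (126.374 + 126.516 + 125.095 + 126.258 + 126.632 + 126.661 + 125.868 + 127.913 + 126.214 + 130.393) / 10 = 126.7924
s = sqrt(sum((x - mean)^2)/(n-1)) = 1.4479996
u_A = s / sqrt(n) = 1.4479996 / sqrt(10) = 0.45789768
u_B1 = 1.023 / sqrt(2) = 0.72337024
u_B2 = 1.155 / sqrt(6) = 0.47152678
uc = sqrt(0.45789768^2 + 0.72337024^2 + 0.47152678^2) = 0.97738032
U = k * uc = 2.58 * 0.97738032
U = 2.5216

2.5216


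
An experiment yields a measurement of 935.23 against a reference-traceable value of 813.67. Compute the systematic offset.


Systematic error = measured - true
= 935.23 - 813.67
= 121.5600

121.5600


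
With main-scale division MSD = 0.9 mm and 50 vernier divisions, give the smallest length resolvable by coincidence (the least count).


LC = MSD / n_div
= 0.9 / 50
= 0.0180

0.0180


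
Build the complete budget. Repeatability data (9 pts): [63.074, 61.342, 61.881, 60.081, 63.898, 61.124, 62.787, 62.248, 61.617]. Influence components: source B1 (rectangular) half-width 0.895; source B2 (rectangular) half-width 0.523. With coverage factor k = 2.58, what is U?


mean = (63.074 + 61.342 + 61.881 + 60.081 + 63.898 + 61.124 + 62.787 + 62.248 + 61.617) / 9 = 62.00577778
s = sqrt(sum((x - mean)^2)/(n-1)) = 1.1445634
u_A = s / sqrt(n) = 1.1445634 / sqrt(9) = 0.38152113
u_B1 = 0.895 / sqrt(3) = 0.51672849
u_B2 = 0.523 / sqrt(3) = 0.30195419
uc = sqrt(0.38152113^2 + 0.51672849^2 + 0.30195419^2) = 0.70974857
U = k * uc = 2.58 * 0.70974857
U = 1.8312

1.8312


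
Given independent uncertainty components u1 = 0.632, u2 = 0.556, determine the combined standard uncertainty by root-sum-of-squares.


uc = sqrt(0.632^2 + 0.556^2)
uc = sqrt(0.70856)
uc = 0.8418

0.8418


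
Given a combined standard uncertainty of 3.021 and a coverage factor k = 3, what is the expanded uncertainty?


U = k * uc
U = 3 * 3.021
U = 9.0630

9.0630


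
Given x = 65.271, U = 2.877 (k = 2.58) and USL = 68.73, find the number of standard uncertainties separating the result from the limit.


u = U / k = 2.877 / 2.58 = 1.1151163
margin = |USL - x| = |68.73 - 65.271| = 3.459
z = margin / u = 3.459 / 1.1151163
z = 3.1019

3.1019


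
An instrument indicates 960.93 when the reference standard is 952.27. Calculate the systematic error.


Systematic error = measured - true
= 960.93 - 952.27
= 8.6600

8.6600


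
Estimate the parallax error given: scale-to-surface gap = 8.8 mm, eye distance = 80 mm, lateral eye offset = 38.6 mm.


error = h * offset / d
= 8.8 * 38.6 / 80
= 4.2460

4.2460


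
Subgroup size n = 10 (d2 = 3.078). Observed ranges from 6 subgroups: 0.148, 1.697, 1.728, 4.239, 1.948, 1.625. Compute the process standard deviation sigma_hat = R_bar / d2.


R_bar = (0.148 + 1.697 + 1.728 + 4.239 + 1.948 + 1.625) / 6
R_bar = 11.385 / 6 = 1.8975
sigma_hat = R_bar / d2 = 1.8975 / 3.078 = 0.6165

0.6165


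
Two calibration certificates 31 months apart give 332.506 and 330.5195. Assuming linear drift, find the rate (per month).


rate = (v2 - v1) / months
= (330.5195 - 332.506) / 31
= -1.9865 / 31
= -0.0641

-0.0641


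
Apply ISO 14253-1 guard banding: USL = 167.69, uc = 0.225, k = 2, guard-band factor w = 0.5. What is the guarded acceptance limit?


U = k * uc = 2 * 0.225 = 0.45
guard band g = w * U = 0.5 * 0.45 = 0.225
AL = USL - g = 167.69 - 0.225
AL = 167.4650

167.4650


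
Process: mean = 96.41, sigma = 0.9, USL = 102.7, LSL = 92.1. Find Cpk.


Cpu = (USL - mean) / (3*sigma) = (102.7 - 96.41) / (3*0.9) = 2.3296
Cpl = (mean - LSL) / (3*sigma) = (96.41 - 92.1) / (3*0.9) = 1.5963
Cpk = min(Cpu, Cpl) = 1.5963

1.5963


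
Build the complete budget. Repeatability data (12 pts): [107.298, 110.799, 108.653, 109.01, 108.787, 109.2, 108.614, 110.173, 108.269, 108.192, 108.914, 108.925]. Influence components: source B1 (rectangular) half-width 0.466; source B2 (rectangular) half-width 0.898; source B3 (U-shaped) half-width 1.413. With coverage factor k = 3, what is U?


mean = (107.298 + 110.799 + 108.653 + 109.01 + 108.787 + 109.2 + 108.614 + 110.173 + 108.269 + 108.192 + 108.914 + 108.925) / 12 = 108.9028333
s = sqrt(sum((x - mean)^2)/(n-1)) = 0.9020662
u_A = s / sqrt(n) = 0.9020662 / sqrt(12) = 0.26040408
u_B1 = 0.466 / sqrt(3) = 0.26904523
u_B2 = 0.898 / sqrt(3) = 0.51846054
u_B3 = 1.413 / sqrt(2) = 0.99914188
uc = sqrt(0.26040408^2 + 0.26904523^2 + 0.51846054^2 + 0.99914188^2) = 1.1862889
U = k * uc = 3 * 1.1862889
U = 3.5589

3.5589


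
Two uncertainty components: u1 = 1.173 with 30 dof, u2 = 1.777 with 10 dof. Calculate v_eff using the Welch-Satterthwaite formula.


uc = sqrt(u1^2 + u2^2) = sqrt(1.173^2 + 1.777^2) = 2.1292388
v_eff = uc^4 / (u1^4/v1 + u2^4/v2)
= 2.1292388^4 / (1.173^4/30 + 1.777^4/10)
= 20.554054 / 1.0602313
v_eff = 19.3864

19.3864


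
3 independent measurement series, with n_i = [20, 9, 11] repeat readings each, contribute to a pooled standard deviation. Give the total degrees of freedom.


nu = sum_i (n_i - 1)
nu = ((20 - 1) + (9 - 1) + (11 - 1))
nu = 19 + 8 + 10
nu = 37

37


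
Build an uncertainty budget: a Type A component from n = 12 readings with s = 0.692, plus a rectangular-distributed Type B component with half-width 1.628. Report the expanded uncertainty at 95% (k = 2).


u_A = s / sqrt(n) = 0.692 / sqrt(12) = 0.19976319
u_B = half_width / sqrt(3) = 1.628 / sqrt(3) = 0.93992624
uc = sqrt(u_A^2 + u_B^2) = sqrt(0.19976319^2 + 0.93992624^2) = 0.9609197
U = k * uc = 2 * 0.9609197
U = 1.9218

1.9218


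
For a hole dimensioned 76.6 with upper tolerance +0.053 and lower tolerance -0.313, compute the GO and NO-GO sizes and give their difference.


GO = nominal - lower_tol (smallest hole = maximum material condition)
GO = 76.6 - 0.313 = 76.287
NO-GO = nominal + upper_tol (largest hole = least material condition)
NO-GO = 76.6 + 0.053 = 76.653
spread = NO-GO - GO = 76.653 - 76.287 = 0.3660

0.3660


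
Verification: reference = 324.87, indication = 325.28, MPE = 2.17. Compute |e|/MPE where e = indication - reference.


e = indication - reference = 325.28 - 324.87 = 0.4100
|e| = 0.4100
ratio = |e| / MPE = 0.4100 / 2.17
ratio = 0.1889

0.1889


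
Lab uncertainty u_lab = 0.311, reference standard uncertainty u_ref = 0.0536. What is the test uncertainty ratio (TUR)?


TUR = u_lab / u_ref
= 0.311 / 0.0536
= 5.8022

5.8022


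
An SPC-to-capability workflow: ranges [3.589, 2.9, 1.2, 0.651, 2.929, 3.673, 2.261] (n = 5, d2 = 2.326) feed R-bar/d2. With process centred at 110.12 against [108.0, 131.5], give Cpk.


R_bar = (3.589 + 2.9 + 1.2 + 0.651 + 2.929 + 3.673 + 2.261) / 7 = 2.4575714
sigma = R_bar / d2 = 2.4575714 / 2.326 = 1.0565655
Cp = (USL - LSL)/(6*sigma) = (131.5 - 108.0)/(6*1.0565655) = 3.7070
Cpu = (131.5 - 110.12)/(3*1.0565655) = 6.7451
Cpl = (110.12 - 108.0)/(3*1.0565655) = 0.6688
Cpk = min(Cpu, Cpl) = 0.6688

0.6688


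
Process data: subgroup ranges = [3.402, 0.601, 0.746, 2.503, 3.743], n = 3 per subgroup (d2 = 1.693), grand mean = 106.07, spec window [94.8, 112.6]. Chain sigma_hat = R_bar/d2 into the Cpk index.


R_bar = (3.402 + 0.601 + 0.746 + 2.503 + 3.743) / 5 = 2.199
sigma = R_bar / d2 = 2.199 / 1.693 = 1.2988777
Cp = (USL - LSL)/(6*sigma) = (112.6 - 94.8)/(6*1.2988777) = 2.2840
Cpu = (112.6 - 106.07)/(3*1.2988777) = 1.6758
Cpl = (106.07 - 94.8)/(3*1.2988777) = 2.8922
Cpk = min(Cpu, Cpl) = 1.6758

1.6758


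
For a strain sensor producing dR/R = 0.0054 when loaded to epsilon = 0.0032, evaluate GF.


GF = (dR/R) / epsilon
= 0.0054 / 0.0032
= 1.6875

1.6875


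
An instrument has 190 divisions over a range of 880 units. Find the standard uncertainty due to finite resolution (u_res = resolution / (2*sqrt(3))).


resolution = range / divisions
resolution = 880 / 190 = 4.6315789
u_res = resolution / (2*sqrt(3))
u_res = 4.6315789 / 3.4641016
u_res = 1.3370

1.3370


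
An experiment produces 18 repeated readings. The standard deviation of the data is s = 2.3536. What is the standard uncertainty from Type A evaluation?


u_A = s / sqrt(n)
u_A = 2.3536 / sqrt(18)
u_A = 2.3536 / 4.2426407
u_A = 0.5547

0.5547


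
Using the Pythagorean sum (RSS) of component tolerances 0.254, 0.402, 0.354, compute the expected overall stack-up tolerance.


RSS = sqrt(0.254^2 + 0.402^2 + 0.354^2)
= sqrt(0.351436)
= 0.5928

0.5928


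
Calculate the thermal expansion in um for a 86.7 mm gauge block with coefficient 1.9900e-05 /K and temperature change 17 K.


dL = L * alpha * dT
= 86.7 * 1.9900e-05 * 17
= 0.0293306 mm
dL_um = 0.0293306 * 1000 = 29.3306 um

29.3306


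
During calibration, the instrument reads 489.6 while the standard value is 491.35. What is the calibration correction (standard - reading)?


Correction = standard - reading
= 491.35 - 489.6
= 1.7500

1.7500


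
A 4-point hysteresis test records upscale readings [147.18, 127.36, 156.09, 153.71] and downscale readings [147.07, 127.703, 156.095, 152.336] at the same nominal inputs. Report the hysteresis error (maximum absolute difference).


|147.18 - 147.07| = 0.1100
|127.36 - 127.703| = 0.3430
|156.09 - 156.095| = 0.0050
|153.71 - 152.336| = 1.3740
hysteresis = max(diffs) = 1.3740

1.3740


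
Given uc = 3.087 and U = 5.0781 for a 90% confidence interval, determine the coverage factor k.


k = U / uc
k = 5.0781 / 3.087
k = 1.645

1.645


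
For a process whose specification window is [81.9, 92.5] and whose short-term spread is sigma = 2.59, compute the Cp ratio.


Cp = (USL - LSL) / (6 * sigma)
= (92.5 - 81.9) / (6 * 2.59)
= 10.6000 / 15.5400
= 0.6821

0.6821


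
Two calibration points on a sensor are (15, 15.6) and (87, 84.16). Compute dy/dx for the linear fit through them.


slope = (y2 - y1) / (x2 - x1)
= (84.16 - 15.6) / (87 - 15)
= 68.5600 / 72
= 0.9522

0.9522


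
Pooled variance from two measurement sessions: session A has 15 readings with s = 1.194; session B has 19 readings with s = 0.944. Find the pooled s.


s_p = sqrt(((n1-1)*s1^2 + (n2-1)*s2^2) / (n1+n2-2))
numerator = (15-1)*1.194^2 + (19-1)*0.944^2 = 19.958904 + 16.040448 = 35.999352
denominator = 15 + 19 - 2 = 32
s_p^2 = 35.999352 / 32 = 1.1249798
s_p = sqrt(1.1249798) = 1.0607

1.0607


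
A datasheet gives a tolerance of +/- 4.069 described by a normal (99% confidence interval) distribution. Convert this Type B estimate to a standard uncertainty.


u_B = half_width / 2.576
u_B = 4.069 / 2.576
u_B = 1.5796

1.5796


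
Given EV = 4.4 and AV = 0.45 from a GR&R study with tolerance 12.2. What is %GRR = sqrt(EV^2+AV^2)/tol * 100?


GRR = sqrt(EV^2 + AV^2) = sqrt(4.4^2 + 0.45^2) = 4.4229515
%GRR = GRR / tol * 100 = 4.4229515 / 12.2 * 100
%GRR = 36.2537

36.2537


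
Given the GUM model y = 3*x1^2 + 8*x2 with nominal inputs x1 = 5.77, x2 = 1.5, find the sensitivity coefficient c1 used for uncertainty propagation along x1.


y = 3*x1^2 + 8*x2
dy/dx1 = 2*3*x1
Evaluate at x1 = 5.77: c1 = 6 * 5.77
c1 = 34.6200

34.6200


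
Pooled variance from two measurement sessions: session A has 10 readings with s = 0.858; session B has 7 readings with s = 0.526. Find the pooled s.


s_p = sqrt(((n1-1)*s1^2 + (n2-1)*s2^2) / (n1+n2-2))
numerator = (10-1)*0.858^2 + (7-1)*0.526^2 = 6.625476 + 1.660056 = 8.285532
denominator = 10 + 7 - 2 = 15
s_p^2 = 8.285532 / 15 = 0.5523688
s_p = sqrt(0.5523688) = 0.7432

0.7432


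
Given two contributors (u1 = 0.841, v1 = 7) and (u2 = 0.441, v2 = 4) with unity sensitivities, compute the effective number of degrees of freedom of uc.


uc = sqrt(u1^2 + u2^2) = sqrt(0.841^2 + 0.441^2) = 0.9496115
v_eff = uc^4 / (u1^4/v1 + u2^4/v2)
= 0.9496115^4 / (0.841^4/7 + 0.441^4/4)
= 0.81317471 / 0.080919488
v_eff = 10.0492

10.0492


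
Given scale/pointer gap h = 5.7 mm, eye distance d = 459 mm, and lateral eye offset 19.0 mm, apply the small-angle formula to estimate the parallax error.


error = h * offset / d
= 5.7 * 19.0 / 459
= 0.2359

0.2359


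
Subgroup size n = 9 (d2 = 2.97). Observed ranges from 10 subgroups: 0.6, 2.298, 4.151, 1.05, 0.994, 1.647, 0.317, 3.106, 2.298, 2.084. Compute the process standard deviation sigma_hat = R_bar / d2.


R_bar = (0.6 + 2.298 + 4.151 + 1.05 + 0.994 + 1.647 + 0.317 + 3.106 + 2.298 + 2.084) / 10
R_bar = 18.545 / 10 = 1.8545
sigma_hat = R_bar / d2 = 1.8545 / 2.97 = 0.6244

0.6244


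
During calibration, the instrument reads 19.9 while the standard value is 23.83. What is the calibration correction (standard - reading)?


Correction = standard - reading
= 23.83 - 19.9
= 3.9300

3.9300


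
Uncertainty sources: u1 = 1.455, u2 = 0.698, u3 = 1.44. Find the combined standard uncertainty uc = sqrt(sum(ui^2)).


uc = sqrt(1.455^2 + 0.698^2 + 1.44^2)
uc = sqrt(4.677829)
uc = 2.1628

2.1628


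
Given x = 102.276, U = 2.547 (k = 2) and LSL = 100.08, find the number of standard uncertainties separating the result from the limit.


u = U / k = 2.547 / 2 = 1.2735
margin = |LSL - x| = |100.08 - 102.276| = 2.196
z = margin / u = 2.196 / 1.2735
z = 1.7244

1.7244


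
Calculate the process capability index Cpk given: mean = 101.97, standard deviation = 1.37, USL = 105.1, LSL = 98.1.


Cpu = (USL - mean) / (3*sigma) = (105.1 - 101.97) / (3*1.37) = 0.7616
Cpl = (mean - LSL) / (3*sigma) = (101.97 - 98.1) / (3*1.37) = 0.9416
Cpk = min(Cpu, Cpl) = 0.7616

0.7616


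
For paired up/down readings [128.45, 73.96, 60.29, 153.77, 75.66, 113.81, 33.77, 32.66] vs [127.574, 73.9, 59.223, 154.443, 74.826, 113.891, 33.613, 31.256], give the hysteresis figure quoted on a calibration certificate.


|128.45 - 127.574| = 0.8760
|73.96 - 73.9| = 0.0600
|60.29 - 59.223| = 1.0670
|153.77 - 154.443| = 0.6730
|75.66 - 74.826| = 0.8340
|113.81 - 113.891| = 0.0810
|33.77 - 33.613| = 0.1570
|32.66 - 31.256| = 1.4040
hysteresis = max(diffs) = 1.4040

1.4040


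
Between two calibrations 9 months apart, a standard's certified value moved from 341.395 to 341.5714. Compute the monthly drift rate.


rate = (v2 - v1) / months
= (341.5714 - 341.395) / 9
= 0.1764 / 9
= 0.0196

0.0196


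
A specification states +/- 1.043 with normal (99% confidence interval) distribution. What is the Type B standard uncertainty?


u_B = half_width / 2.576
u_B = 1.043 / 2.576
u_B = 0.4049

0.4049


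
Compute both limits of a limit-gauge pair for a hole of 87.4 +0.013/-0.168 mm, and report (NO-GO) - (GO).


GO = nominal - lower_tol (smallest hole = maximum material condition)
GO = 87.4 - 0.168 = 87.232
NO-GO = nominal + upper_tol (largest hole = least material condition)
NO-GO = 87.4 + 0.013 = 87.413
spread = NO-GO - GO = 87.413 - 87.232 = 0.1810

0.1810


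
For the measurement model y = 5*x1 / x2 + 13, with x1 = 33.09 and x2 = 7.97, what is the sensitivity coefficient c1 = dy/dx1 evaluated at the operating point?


y = 5*x1 / x2 + 13
dy/dx1 = 5/x2
Evaluate at x2 = 7.97: c1 = 5 / 7.97
c1 = 0.6274

0.6274


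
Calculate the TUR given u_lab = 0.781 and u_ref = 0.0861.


TUR = u_lab / u_ref
= 0.781 / 0.0861
= 9.0708

9.0708


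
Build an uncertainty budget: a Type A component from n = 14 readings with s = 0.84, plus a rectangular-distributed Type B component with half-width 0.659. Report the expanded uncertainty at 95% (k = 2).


u_A = s / sqrt(n) = 0.84 / sqrt(14) = 0.22449944
u_B = half_width / sqrt(3) = 0.659 / sqrt(3) = 0.38047383
uc = sqrt(u_A^2 + u_B^2) = sqrt(0.22449944^2 + 0.38047383^2) = 0.44176955
U = k * uc = 2 * 0.44176955
U = 0.8835

0.8835


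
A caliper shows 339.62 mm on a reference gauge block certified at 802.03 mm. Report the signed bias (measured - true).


Systematic error = measured - true
= 339.62 - 802.03
= -462.4100

-462.4100


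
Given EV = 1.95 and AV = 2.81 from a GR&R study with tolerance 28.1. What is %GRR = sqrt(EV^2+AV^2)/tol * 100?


GRR = sqrt(EV^2 + AV^2) = sqrt(1.95^2 + 2.81^2) = 3.4203216
%GRR = GRR / tol * 100 = 3.4203216 / 28.1 * 100
%GRR = 12.1720

12.1720


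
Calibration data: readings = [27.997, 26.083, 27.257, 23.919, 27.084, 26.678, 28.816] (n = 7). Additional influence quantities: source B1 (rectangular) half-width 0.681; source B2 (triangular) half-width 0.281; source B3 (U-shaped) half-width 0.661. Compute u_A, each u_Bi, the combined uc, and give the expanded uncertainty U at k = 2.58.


mean = (27.997 + 26.083 + 27.257 + 23.919 + 27.084 + 26.678 + 28.816) / 7 = 26.83342857
s = sqrt(sum((x - mean)^2)/(n-1)) = 1.5603355
u_A = s / sqrt(n) = 1.5603355 / sqrt(7) = 0.58975138
u_B1 = 0.681 / sqrt(3) = 0.39317553
u_B2 = 0.281 / sqrt(6) = 0.11471777
u_B3 = 0.661 / sqrt(2) = 0.46739758
uc = sqrt(0.58975138^2 + 0.39317553^2 + 0.11471777^2 + 0.46739758^2) = 0.85674638
U = k * uc = 2.58 * 0.85674638
U = 2.2104

2.2104


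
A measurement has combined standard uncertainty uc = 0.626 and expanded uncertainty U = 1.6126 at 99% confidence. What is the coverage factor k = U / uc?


k = U / uc
k = 1.6126 / 0.626
k = 2.576

2.576


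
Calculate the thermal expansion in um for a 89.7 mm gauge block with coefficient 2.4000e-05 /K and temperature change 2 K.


dL = L * alpha * dT
= 89.7 * 2.4000e-05 * 2
= 0.0043056 mm
dL_um = 0.0043056 * 1000 = 4.3056 um

4.3056


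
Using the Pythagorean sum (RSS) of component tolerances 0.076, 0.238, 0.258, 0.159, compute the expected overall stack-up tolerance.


RSS = sqrt(0.076^2 + 0.238^2 + 0.258^2 + 0.159^2)
= sqrt(0.154265)
= 0.3928

0.3928


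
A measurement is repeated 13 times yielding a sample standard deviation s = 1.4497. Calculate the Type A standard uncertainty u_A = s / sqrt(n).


u_A = s / sqrt(n)
u_A = 1.4497 / sqrt(13)
u_A = 1.4497 / 3.6055513
u_A = 0.4021

0.4021


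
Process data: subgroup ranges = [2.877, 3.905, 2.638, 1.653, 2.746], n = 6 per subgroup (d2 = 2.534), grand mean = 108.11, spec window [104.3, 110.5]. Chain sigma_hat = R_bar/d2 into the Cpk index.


R_bar = (2.877 + 3.905 + 2.638 + 1.653 + 2.746) / 5 = 2.7638
sigma = R_bar / d2 = 2.7638 / 2.534 = 1.0906867
Cp = (USL - LSL)/(6*sigma) = (110.5 - 104.3)/(6*1.0906867) = 0.9474
Cpu = (110.5 - 108.11)/(3*1.0906867) = 0.7304
Cpl = (108.11 - 104.3)/(3*1.0906867) = 1.1644
Cpk = min(Cpu, Cpl) = 0.7304

0.7304


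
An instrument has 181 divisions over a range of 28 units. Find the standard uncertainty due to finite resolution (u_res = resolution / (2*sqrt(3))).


resolution = range / divisions
resolution = 28 / 181 = 0.15469613
u_res = resolution / (2*sqrt(3))
u_res = 0.15469613 / 3.4641016
u_res = 0.0447

0.0447


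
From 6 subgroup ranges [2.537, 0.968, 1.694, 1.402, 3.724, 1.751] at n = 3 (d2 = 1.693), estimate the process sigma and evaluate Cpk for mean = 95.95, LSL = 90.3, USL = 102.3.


R_bar = (2.537 + 0.968 + 1.694 + 1.402 + 3.724 + 1.751) / 6 = 2.0126667
sigma = R_bar / d2 = 2.0126667 / 1.693 = 1.1888167
Cp = (USL - LSL)/(6*sigma) = (102.3 - 90.3)/(6*1.1888167) = 1.6823
Cpu = (102.3 - 95.95)/(3*1.1888167) = 1.7805
Cpl = (95.95 - 90.3)/(3*1.1888167) = 1.5842
Cpk = min(Cpu, Cpl) = 1.5842

1.5842


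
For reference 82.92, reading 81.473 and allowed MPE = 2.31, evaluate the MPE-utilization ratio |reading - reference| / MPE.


e = indication - reference = 81.473 - 82.92 = -1.4470
|e| = 1.4470
ratio = |e| / MPE = 1.4470 / 2.31
ratio = 0.6264

0.6264


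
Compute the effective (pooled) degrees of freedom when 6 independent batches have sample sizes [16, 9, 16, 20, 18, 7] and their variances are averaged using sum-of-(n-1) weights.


nu = sum_i (n_i - 1)
nu = ((16 - 1) + (9 - 1) + (16 - 1) + (20 - 1) + (18 - 1) + (7 - 1))
nu = 15 + 8 + 15 + 19 + 17 + 6
nu = 80

80


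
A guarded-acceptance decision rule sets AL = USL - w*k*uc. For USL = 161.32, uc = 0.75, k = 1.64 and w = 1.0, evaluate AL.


U = k * uc = 1.64 * 0.75 = 1.23
guard band g = w * U = 1.0 * 1.23 = 1.23
AL = USL - g = 161.32 - 1.23
AL = 160.0900

160.0900


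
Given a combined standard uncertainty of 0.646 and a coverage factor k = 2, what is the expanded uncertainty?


U = k * uc
U = 2 * 0.646
U = 1.2920

1.2920


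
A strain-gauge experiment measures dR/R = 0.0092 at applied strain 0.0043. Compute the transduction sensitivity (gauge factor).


GF = (dR/R) / epsilon
= 0.0092 / 0.0043
= 2.1395

2.1395


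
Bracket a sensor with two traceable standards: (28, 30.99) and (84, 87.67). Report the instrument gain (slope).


slope = (y2 - y1) / (x2 - x1)
= (87.67 - 30.99) / (84 - 28)
= 56.6800 / 56
= 1.0121

1.0121


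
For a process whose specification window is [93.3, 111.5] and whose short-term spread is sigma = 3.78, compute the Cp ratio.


Cp = (USL - LSL) / (6 * sigma)
= (111.5 - 93.3) / (6 * 3.78)
= 18.2000 / 22.6800
= 0.8025

0.8025


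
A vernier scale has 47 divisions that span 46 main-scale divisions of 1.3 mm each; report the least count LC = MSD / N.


LC = MSD / n_div
= 1.3 / 47
= 0.0277

0.0277


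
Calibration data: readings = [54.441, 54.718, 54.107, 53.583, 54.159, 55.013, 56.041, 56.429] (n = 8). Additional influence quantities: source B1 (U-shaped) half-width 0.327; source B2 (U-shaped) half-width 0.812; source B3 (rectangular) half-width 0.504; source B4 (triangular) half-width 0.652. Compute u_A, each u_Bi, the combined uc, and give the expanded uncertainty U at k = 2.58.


mean = (54.441 + 54.718 + 54.107 + 53.583 + 54.159 + 55.013 + 56.041 + 56.429) / 8 = 54.811375
s = sqrt(sum((x - mean)^2)/(n-1)) = 0.98168077
u_A = s / sqrt(n) = 0.98168077 / sqrt(8) = 0.34707656
u_B1 = 0.327 / sqrt(2) = 0.23122392
u_B2 = 0.812 / sqrt(2) = 0.57417071
u_B3 = 0.504 / sqrt(3) = 0.29098454
u_B4 = 0.652 / sqrt(6) = 0.26617789
uc = sqrt(0.34707656^2 + 0.23122392^2 + 0.57417071^2 + 0.29098454^2 + 0.26617789^2) = 0.81186287
U = k * uc = 2.58 * 0.81186287
U = 2.0946

2.0946


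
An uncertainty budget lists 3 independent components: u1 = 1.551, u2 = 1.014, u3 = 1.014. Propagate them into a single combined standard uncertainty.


uc = sqrt(1.551^2 + 1.014^2 + 1.014^2)
uc = sqrt(4.461993)
uc = 2.1123

2.1123


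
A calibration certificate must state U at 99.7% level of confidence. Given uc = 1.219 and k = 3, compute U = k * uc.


U = k * uc
U = 3 * 1.219
U = 3.6570

3.6570


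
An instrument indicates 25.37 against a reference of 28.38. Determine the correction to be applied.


Correction = standard - reading
= 28.38 - 25.37
= 3.0100

3.0100


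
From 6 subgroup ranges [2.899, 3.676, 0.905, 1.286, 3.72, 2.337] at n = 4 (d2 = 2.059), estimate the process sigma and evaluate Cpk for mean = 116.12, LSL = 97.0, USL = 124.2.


R_bar = (2.899 + 3.676 + 0.905 + 1.286 + 3.72 + 2.337) / 6 = 2.4705
sigma = R_bar / d2 = 2.4705 / 2.059 = 1.1998543
Cp = (USL - LSL)/(6*sigma) = (124.2 - 97.0)/(6*1.1998543) = 3.7782
Cpu = (124.2 - 116.12)/(3*1.1998543) = 2.2447
Cpl = (116.12 - 97.0)/(3*1.1998543) = 5.3118
Cpk = min(Cpu, Cpl) = 2.2447

2.2447


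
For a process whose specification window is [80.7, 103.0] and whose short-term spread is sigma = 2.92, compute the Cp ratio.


Cp = (USL - LSL) / (6 * sigma)
= (103.0 - 80.7) / (6 * 2.92)
= 22.3000 / 17.5200
= 1.2728

1.2728


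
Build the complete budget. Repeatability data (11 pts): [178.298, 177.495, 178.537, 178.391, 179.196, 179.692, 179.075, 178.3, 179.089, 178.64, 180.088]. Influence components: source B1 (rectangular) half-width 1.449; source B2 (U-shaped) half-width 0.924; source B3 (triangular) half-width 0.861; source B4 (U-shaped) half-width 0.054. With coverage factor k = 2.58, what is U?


mean = (178.298 + 177.495 + 178.537 + 178.391 + 179.196 + 179.692 + 179.075 + 178.3 + 179.089 + 178.64 + 180.088) / 11 = 178.8000909
s = sqrt(sum((x - mean)^2)/(n-1)) = 0.72371603
u_A = s / sqrt(n) = 0.72371603 / sqrt(11) = 0.21820859
u_B1 = 1.449 / sqrt(3) = 0.83658054
u_B2 = 0.924 / sqrt(2) = 0.65336667
u_B3 = 0.861 / sqrt(6) = 0.35150178
u_B4 = 0.054 / sqrt(2) = 0.038183766
uc = sqrt(0.21820859^2 + 0.83658054^2 + 0.65336667^2 + 0.35150178^2 + 0.038183766^2) = 1.1399042
U = k * uc = 2.58 * 1.1399042
U = 2.9410

2.9410


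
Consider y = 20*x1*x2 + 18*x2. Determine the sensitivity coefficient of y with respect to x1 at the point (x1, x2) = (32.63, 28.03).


y = 20*x1*x2 + 18*x2
dy/dx1 = 20*x2
Evaluate at x2 = 28.03: c1 = 20 * 28.03
c1 = 560.6000

560.6000


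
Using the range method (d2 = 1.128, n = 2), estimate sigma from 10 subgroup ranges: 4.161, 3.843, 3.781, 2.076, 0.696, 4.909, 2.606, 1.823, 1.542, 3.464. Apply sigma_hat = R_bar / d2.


R_bar = (4.161 + 3.843 + 3.781 + 2.076 + 0.696 + 4.909 + 2.606 + 1.823 + 1.542 + 3.464) / 10
R_bar = 28.901 / 10 = 2.8901
sigma_hat = R_bar / d2 = 2.8901 / 1.128 = 2.5621

2.5621


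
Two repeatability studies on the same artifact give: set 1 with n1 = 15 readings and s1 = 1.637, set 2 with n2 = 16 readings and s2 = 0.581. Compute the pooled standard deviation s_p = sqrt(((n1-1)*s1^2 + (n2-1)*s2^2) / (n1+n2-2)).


s_p = sqrt(((n1-1)*s1^2 + (n2-1)*s2^2) / (n1+n2-2))
numerator = (15-1)*1.637^2 + (16-1)*0.581^2 = 37.516766 + 5.063415 = 42.580181
denominator = 15 + 16 - 2 = 29
s_p^2 = 42.580181 / 29 = 1.4682821
s_p = sqrt(1.4682821) = 1.2117

1.2117


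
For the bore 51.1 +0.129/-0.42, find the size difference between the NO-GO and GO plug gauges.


GO = nominal - lower_tol (smallest hole = maximum material condition)
GO = 51.1 - 0.42 = 50.68
NO-GO = nominal + upper_tol (largest hole = least material condition)
NO-GO = 51.1 + 0.129 = 51.229
spread = NO-GO - GO = 51.229 - 50.68 = 0.5490

0.5490


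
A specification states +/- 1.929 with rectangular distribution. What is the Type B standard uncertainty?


u_B = half_width / sqrt(3)
u_B = 1.929 / 1.7320508
u_B = 1.1137

1.1137


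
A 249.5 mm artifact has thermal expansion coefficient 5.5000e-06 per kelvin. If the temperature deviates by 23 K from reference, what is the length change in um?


dL = L * alpha * dT
= 249.5 * 5.5000e-06 * 23
= 0.0315617 mm
dL_um = 0.0315617 * 1000 = 31.5617 um

31.5617


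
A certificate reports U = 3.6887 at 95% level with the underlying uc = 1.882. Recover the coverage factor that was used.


k = U / uc
k = 3.6887 / 1.882
k = 1.96

1.96


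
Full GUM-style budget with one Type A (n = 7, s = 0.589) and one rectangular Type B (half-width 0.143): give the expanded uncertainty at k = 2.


u_A = s / sqrt(n) = 0.589 / sqrt(7) = 0.22262107
u_B = half_width / sqrt(3) = 0.143 / sqrt(3) = 0.082561088
uc = sqrt(u_A^2 + u_B^2) = sqrt(0.22262107^2 + 0.082561088^2) = 0.23743731
U = k * uc = 2 * 0.23743731
U = 0.4749

0.4749


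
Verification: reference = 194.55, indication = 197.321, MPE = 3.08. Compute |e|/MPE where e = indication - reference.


e = indication - reference = 197.321 - 194.55 = 2.7710
|e| = 2.7710
ratio = |e| / MPE = 2.7710 / 3.08
ratio = 0.8997

0.8997


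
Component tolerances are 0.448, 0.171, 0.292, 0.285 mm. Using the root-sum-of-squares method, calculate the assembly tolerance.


RSS = sqrt(0.448^2 + 0.171^2 + 0.292^2 + 0.285^2)
= sqrt(0.396434)
= 0.6296

0.6296


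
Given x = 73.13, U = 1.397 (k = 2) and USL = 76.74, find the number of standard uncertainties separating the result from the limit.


u = U / k = 1.397 / 2 = 0.6985
margin = |USL - x| = |76.74 - 73.13| = 3.61
z = margin / u = 3.61 / 0.6985
z = 5.1682

5.1682


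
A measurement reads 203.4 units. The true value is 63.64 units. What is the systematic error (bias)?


Systematic error = measured - true
= 203.4 - 63.64
= 139.7600

139.7600


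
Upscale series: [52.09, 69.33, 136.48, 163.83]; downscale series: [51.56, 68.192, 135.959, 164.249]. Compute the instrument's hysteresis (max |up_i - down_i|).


|52.09 - 51.56| = 0.5300
|69.33 - 68.192| = 1.1380
|136.48 - 135.959| = 0.5210
|163.83 - 164.249| = 0.4190
hysteresis = max(diffs) = 1.1380

1.1380


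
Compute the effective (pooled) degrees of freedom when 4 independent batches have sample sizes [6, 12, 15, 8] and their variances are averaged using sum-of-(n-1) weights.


nu = sum_i (n_i - 1)
nu = ((6 - 1) + (12 - 1) + (15 - 1) + (8 - 1))
nu = 5 + 11 + 14 + 7
nu = 37

37


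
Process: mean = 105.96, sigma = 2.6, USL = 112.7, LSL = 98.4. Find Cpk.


Cpu = (USL - mean) / (3*sigma) = (112.7 - 105.96) / (3*2.6) = 0.8641
Cpl = (mean - LSL) / (3*sigma) = (105.96 - 98.4) / (3*2.6) = 0.9692
Cpk = min(Cpu, Cpl) = 0.8641

0.8641


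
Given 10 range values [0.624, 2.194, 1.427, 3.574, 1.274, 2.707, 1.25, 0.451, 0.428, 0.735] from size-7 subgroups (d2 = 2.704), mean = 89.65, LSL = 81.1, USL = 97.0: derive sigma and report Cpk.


R_bar = (0.624 + 2.194 + 1.427 + 3.574 + 1.274 + 2.707 + 1.25 + 0.451 + 0.428 + 0.735) / 10 = 1.4664
sigma = R_bar / d2 = 1.4664 / 2.704 = 0.54230769
Cp = (USL - LSL)/(6*sigma) = (97.0 - 81.1)/(6*0.54230769) = 4.8865
Cpu = (97.0 - 89.65)/(3*0.54230769) = 4.5177
Cpl = (89.65 - 81.1)/(3*0.54230769) = 5.2553
Cpk = min(Cpu, Cpl) = 4.5177

4.5177


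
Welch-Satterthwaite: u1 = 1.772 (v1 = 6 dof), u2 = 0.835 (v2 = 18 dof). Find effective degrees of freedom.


uc = sqrt(u1^2 + u2^2) = sqrt(1.772^2 + 0.835^2) = 1.9588795
v_eff = uc^4 / (u1^4/v1 + u2^4/v2)
= 1.9588795^4 / (1.772^4/6 + 0.835^4/18)
= 14.724172 / 1.6702567
v_eff = 8.8155

8.8155


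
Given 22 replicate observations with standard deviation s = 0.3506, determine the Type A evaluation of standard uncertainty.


u_A = s / sqrt(n)
u_A = 0.3506 / sqrt(22)
u_A = 0.3506 / 4.6904158
u_A = 0.0747

0.0747


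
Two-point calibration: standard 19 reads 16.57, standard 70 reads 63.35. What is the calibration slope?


slope = (y2 - y1) / (x2 - x1)
= (63.35 - 16.57) / (70 - 19)
= 46.7800 / 51
= 0.9173

0.9173


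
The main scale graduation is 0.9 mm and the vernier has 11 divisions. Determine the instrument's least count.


LC = MSD / n_div
= 0.9 / 11
= 0.0818

0.0818


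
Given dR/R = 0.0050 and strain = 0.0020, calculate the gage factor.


GF = (dR/R) / epsilon
= 0.0050 / 0.0020
= 2.5000

2.5000


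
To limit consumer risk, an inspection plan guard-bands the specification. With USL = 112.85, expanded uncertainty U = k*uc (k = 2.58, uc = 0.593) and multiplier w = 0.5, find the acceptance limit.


U = k * uc = 2.58 * 0.593 = 1.52994
guard band g = w * U = 0.5 * 1.52994 = 0.76497
AL = USL - g = 112.85 - 0.76497
AL = 112.0850

112.0850


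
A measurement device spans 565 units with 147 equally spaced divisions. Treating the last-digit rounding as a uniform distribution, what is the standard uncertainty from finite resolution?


resolution = range / divisions
resolution = 565 / 147 = 3.8435374
u_res = resolution / (2*sqrt(3))
u_res = 3.8435374 / 3.4641016
u_res = 1.1095

1.1095


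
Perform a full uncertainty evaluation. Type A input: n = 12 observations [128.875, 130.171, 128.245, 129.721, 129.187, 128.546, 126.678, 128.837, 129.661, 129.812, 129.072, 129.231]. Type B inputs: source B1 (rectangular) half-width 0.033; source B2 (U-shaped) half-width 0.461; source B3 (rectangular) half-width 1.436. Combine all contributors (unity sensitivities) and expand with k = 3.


mean = (128.875 + 130.171 + 128.245 + 129.721 + 129.187 + 128.546 + 126.678 + 128.837 + 129.661 + 129.812 + 129.072 + 129.231) / 12 = 129.003
s = sqrt(sum((x - mean)^2)/(n-1)) = 0.91902973
u_A = s / sqrt(n) = 0.91902973 / sqrt(12) = 0.26530103
u_B1 = 0.033 / sqrt(3) = 0.019052559
u_B2 = 0.461 / sqrt(2) = 0.32597623
u_B3 = 1.436 / sqrt(3) = 0.82907499
uc = sqrt(0.26530103^2 + 0.019052559^2 + 0.32597623^2 + 0.82907499^2) = 0.92971688
U = k * uc = 3 * 0.92971688
U = 2.7892

2.7892


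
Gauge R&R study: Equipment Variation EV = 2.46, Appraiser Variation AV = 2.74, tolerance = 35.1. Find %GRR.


GRR = sqrt(EV^2 + AV^2) = sqrt(2.46^2 + 2.74^2) = 3.6822819
%GRR = GRR / tol * 100 = 3.6822819 / 35.1 * 100
%GRR = 10.4908

10.4908


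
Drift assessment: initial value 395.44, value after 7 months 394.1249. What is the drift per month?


rate = (v2 - v1) / months
= (394.1249 - 395.44) / 7
= -1.3151 / 7
= -0.1879

-0.1879


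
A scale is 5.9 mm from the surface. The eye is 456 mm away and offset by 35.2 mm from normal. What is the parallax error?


error = h * offset / d
= 5.9 * 35.2 / 456
= 0.4554

0.4554


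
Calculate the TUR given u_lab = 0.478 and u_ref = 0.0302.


TUR = u_lab / u_ref
= 0.478 / 0.0302
= 15.8278

15.8278


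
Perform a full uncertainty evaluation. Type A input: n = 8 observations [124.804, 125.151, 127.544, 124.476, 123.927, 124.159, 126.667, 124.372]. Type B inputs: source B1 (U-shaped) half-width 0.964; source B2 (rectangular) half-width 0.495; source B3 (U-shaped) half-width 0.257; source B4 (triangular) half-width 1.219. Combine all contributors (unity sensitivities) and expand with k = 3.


mean = (124.804 + 125.151 + 127.544 + 124.476 + 123.927 + 124.159 + 126.667 + 124.372) / 8 = 125.1375
s = sqrt(sum((x - mean)^2)/(n-1)) = 1.2921943
u_A = s / sqrt(n) = 1.2921943 / sqrt(8) = 0.45685968
u_B1 = 0.964 / sqrt(2) = 0.68165094
u_B2 = 0.495 / sqrt(3) = 0.28578838
u_B3 = 0.257 / sqrt(2) = 0.18172644
u_B4 = 1.219 / sqrt(6) = 0.49765467
uc = sqrt(0.45685968^2 + 0.68165094^2 + 0.28578838^2 + 0.18172644^2 + 0.49765467^2) = 1.0177074
U = k * uc = 3 * 1.0177074
U = 3.0531

3.0531


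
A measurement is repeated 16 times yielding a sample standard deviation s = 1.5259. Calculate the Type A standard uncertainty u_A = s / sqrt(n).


u_A = s / sqrt(n)
u_A = 1.5259 / sqrt(16)
u_A = 1.5259 / 4
u_A = 0.3815

0.3815


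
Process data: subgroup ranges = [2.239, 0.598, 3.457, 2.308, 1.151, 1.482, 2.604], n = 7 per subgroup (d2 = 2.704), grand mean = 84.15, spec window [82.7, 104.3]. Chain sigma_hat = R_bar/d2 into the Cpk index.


R_bar = (2.239 + 0.598 + 3.457 + 2.308 + 1.151 + 1.482 + 2.604) / 7 = 1.977
sigma = R_bar / d2 = 1.977 / 2.704 = 0.73113905
Cp = (USL - LSL)/(6*sigma) = (104.3 - 82.7)/(6*0.73113905) = 4.9238
Cpu = (104.3 - 84.15)/(3*0.73113905) = 9.1866
Cpl = (84.15 - 82.7)/(3*0.73113905) = 0.6611
Cpk = min(Cpu, Cpl) = 0.6611

0.6611


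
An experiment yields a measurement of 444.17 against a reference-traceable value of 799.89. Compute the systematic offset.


Systematic error = measured - true
= 444.17 - 799.89
= -355.7200

-355.7200


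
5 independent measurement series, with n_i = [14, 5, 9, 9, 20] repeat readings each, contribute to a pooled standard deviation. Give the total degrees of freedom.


nu = sum_i (n_i - 1)
nu = ((14 - 1) + (5 - 1) + (9 - 1) + (9 - 1) + (20 - 1))
nu = 13 + 4 + 8 + 8 + 19
nu = 52

52


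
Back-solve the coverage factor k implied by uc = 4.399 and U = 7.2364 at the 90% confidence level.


k = U / uc
k = 7.2364 / 4.399
k = 1.645

1.645


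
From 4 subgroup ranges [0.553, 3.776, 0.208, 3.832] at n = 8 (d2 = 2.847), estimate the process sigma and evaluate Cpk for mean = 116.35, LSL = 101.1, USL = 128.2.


R_bar = (0.553 + 3.776 + 0.208 + 3.832) / 4 = 2.09225
sigma = R_bar / d2 = 2.09225 / 2.847 = 0.73489638
Cp = (USL - LSL)/(6*sigma) = (128.2 - 101.1)/(6*0.73489638) = 6.1460
Cpu = (128.2 - 116.35)/(3*0.73489638) = 5.3749
Cpl = (116.35 - 101.1)/(3*0.73489638) = 6.9171
Cpk = min(Cpu, Cpl) = 5.3749

5.3749


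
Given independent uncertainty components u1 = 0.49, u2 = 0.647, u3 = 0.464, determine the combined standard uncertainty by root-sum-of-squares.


uc = sqrt(0.49^2 + 0.647^2 + 0.464^2)
uc = sqrt(0.874005)
uc = 0.9349

0.9349


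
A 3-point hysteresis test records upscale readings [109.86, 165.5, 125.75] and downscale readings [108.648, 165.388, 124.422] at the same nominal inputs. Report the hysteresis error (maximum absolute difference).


|109.86 - 108.648| = 1.2120
|165.5 - 165.388| = 0.1120
|125.75 - 124.422| = 1.3280
hysteresis = max(diffs) = 1.3280

1.3280


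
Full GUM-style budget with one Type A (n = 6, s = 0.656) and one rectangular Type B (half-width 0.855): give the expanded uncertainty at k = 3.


u_A = s / sqrt(n) = 0.656 / sqrt(6) = 0.26781088
u_B = half_width / sqrt(3) = 0.855 / sqrt(3) = 0.49363448
uc = sqrt(u_A^2 + u_B^2) = sqrt(0.26781088^2 + 0.49363448^2) = 0.56160277
U = k * uc = 3 * 0.56160277
U = 1.6848

1.6848


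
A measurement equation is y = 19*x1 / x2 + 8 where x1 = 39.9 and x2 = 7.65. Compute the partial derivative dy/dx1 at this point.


y = 19*x1 / x2 + 8
dy/dx1 = 19/x2
Evaluate at x2 = 7.65: c1 = 19 / 7.65
c1 = 2.4837

2.4837


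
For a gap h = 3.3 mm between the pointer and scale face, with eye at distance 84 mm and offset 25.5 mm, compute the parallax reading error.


error = h * offset / d
= 3.3 * 25.5 / 84
= 1.0018

1.0018


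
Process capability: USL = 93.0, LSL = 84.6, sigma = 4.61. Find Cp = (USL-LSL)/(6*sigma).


Cp = (USL - LSL) / (6 * sigma)
= (93.0 - 84.6) / (6 * 4.61)
= 8.4000 / 27.6600
= 0.3037

0.3037
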